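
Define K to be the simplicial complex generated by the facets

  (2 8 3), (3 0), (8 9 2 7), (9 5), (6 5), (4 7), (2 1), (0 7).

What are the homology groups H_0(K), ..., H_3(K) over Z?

H_0 = Z,  H_1 = Z,  H_2 = 0,  H_3 = 0.

Take the total order 0 < 1 < 2 < 3 < 4 < 5 < 6 < 7 < 8 < 9 on the vertex set. Then K (dimension 3) consists of the simplices:

  0-simplices (10): [0], [1], [2], [3], [4], [5], [6], [7], [8], [9]
  1-simplices (14): [0,3], [0,7], [1,2], [2,3], [2,7], [2,8], [2,9], [3,8], [4,7], [5,6], [5,9], [7,8], [7,9], [8,9]
  2-simplices (5): [2,3,8], [2,7,8], [2,7,9], [2,8,9], [7,8,9]
  3-simplices (1): [2,7,8,9]

so the chain groups are C_0 ≅ Z^10, C_1 ≅ Z^14, C_2 ≅ Z^5, C_3 ≅ Z^1.

The boundary map ∂_1: C_1 → C_0 maps an edge to its endpoints' difference, ∂[p,q] = q − p. For instance
  ∂[7,8] = [8] − [7].
The 10×14 boundary matrix has rank 9 and Smith normal form diag(1,1,1,1,1,1,1,1,1).

∂_2: C_2 → C_1 acts by ∂[p,q,r] = [q,r] − [p,r] + [p,q]. For instance
  ∂[2,3,8] = [3,8] − [2,8] + [2,3],
  ∂[2,8,9] = [8,9] − [2,9] + [2,8].
The resulting 14×5 matrix has rank 4, and its Smith normal form has invariant factors (1,1,1,1).

The boundary map ∂_3: C_3 → C_2 sends each 3-simplex σ to the alternating sum Σ_i (−1)^i (σ with its i-th vertex removed). For instance
  ∂[2,7,8,9] = [7,8,9] − [2,8,9] + [2,7,9] − [2,7,8].
This gives a 5×1 integer matrix of rank 1; reducing to Smith normal form yields diagonal entries (1).

Now H_k = ker ∂_k / im ∂_{k+1}, so:

  H_0: rank C_0 − rank ∂_1 = 10 − 9 = 1, and the invariant factors of ∂_1 are all 1, so H_0 = Z.
  H_1: rank ker ∂_1 − rank ∂_2 = (14 − 9) − 4 = 1, and the invariant factors of ∂_2 are all 1, so H_1 = Z.
  H_2: rank ker ∂_2 − rank ∂_3 = (5 − 4) − 1 = 0, and the invariant factors of ∂_3 are all 1, so H_2 = 0.
  H_3: rank ker ∂_3 − rank ∂_4 = (1 − 1) − 0 = 0, and there is no ∂_4, so H_3 = 0.

As a check, the Euler characteristic is 10 − 14 + 5 − 1 = 0, which agrees with 1 − 1 + 0 − 0 = 0.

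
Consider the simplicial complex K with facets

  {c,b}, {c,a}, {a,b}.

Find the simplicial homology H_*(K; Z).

H_0 ≅ Z,  H_1 ≅ Z.

Take the total order a < b < c on the vertex set. Then K (dimension 1) consists of the simplices:

  0-simplices (3): a, b, c
  1-simplices (3): ab, ac, bc

Hence C_0 ≅ Z^3, C_1 ≅ Z^3.

∂_1: C_1 → C_0 is given by ∂[p,q] = [q] − [p]. For instance
  ∂ab = b − a.
The resulting 3×3 matrix has rank 2, and its Smith normal form has invariant factors (1,1).

Reading off H_k = ker ∂_k / im ∂_{k+1}:

  H_0: rank C_0 − rank ∂_1 = 3 − 2 = 1, and the invariant factors of ∂_1 are all 1, so H_0 = Z.
  H_1: rank ker ∂_1 − rank ∂_2 = (3 − 2) − 0 = 1, and there is no ∂_2, so H_1 = Z.

As a check, the Euler characteristic is 3 − 3 = 0, which agrees with 1 − 1 = 0.
(K is a triangulation of the circle S^1.)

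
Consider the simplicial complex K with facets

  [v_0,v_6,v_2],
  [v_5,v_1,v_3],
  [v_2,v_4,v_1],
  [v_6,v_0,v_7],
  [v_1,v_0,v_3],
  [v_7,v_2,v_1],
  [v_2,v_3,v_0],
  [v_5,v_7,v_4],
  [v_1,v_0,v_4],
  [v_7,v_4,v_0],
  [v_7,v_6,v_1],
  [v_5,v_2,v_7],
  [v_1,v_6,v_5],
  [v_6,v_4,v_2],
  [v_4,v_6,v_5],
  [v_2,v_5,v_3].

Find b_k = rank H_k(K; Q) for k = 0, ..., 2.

b_0 = 1, b_1 = 2, b_2 = 1.

Fix the vertex order v_0 < v_1 < v_2 < v_3 < v_4 < v_5 < v_6 < v_7 and write every simplex with vertices in increasing order. Then dim K = 2 and the simplices of K are:

  0-simplices (8): [v_0], [v_1], [v_2], [v_3], [v_4], [v_5], [v_6], [v_7]
  1-simplices (24): (24 of them)
  2-simplices (16): (16 of them)

Hence C_0 ≅ Z^8, C_1 ≅ Z^24, C_2 ≅ Z^16.

∂_1: C_1 → C_0 is given by ∂[p,q] = [q] − [p]. For instance
  ∂[v_0,v_1] = [v_1] − [v_0].
The resulting 8×24 matrix has rank 7, and its Smith normal form has invariant factors (1,1,1,1,1,1,1).

∂_2: C_2 → C_1 sends each 2-simplex [p,q,r] to [q,r] − [p,r] + [p,q]. For instance
  ∂[v_1,v_6,v_7] = [v_6,v_7] − [v_1,v_7] + [v_1,v_6],
  ∂[v_1,v_2,v_4] = [v_2,v_4] − [v_1,v_4] + [v_1,v_2].
This gives a 24×16 integer matrix of rank 15; reducing to Smith normal form yields diagonal entries (1,1,1,1,1,1,1,1,1,1,1,1,1,1,1).

Computing H_k = (kernel of ∂_k) / (image of ∂_{k+1}):

  H_0: rank C_0 − rank ∂_1 = 8 − 7 = 1, and the invariant factors of ∂_1 are all 1, so H_0 ≅ Z.
  H_1: rank ker ∂_1 − rank ∂_2 = (24 − 7) − 15 = 2, and the invariant factors of ∂_2 are all 1, so H_1 ≅ Z^2.
  H_2: rank ker ∂_2 − rank ∂_3 = (16 − 15) − 0 = 1, and there is no ∂_3, so H_2 ≅ Z.

(K is a triangulation of the torus T^2.)

Hence the Betti numbers are b_0 = 1, b_1 = 2, b_2 = 1.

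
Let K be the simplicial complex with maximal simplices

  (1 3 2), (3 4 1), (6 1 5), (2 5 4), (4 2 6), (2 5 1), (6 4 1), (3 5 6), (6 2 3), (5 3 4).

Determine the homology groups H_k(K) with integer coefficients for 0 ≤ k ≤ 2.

H_0 = Z,  H_1 = Z_2,  H_2 = 0.

Order the vertices as 1 < 2 < 3 < 4 < 5 < 6. Listing each simplex with vertices in this order, K has dimension 2 with simplices:

  0-simplices (6): [1], [2], [3], [4], [5], [6]
  1-simplices (15): [1,2], [1,3], [1,4], [1,5], [1,6], [2,3], [2,4], [2,5], [2,6], [3,4], [3,5], [3,6], [4,5], [4,6], [5,6]
  2-simplices (10): [1,2,3], [1,2,5], [1,3,4], [1,4,6], [1,5,6], [2,3,6], [2,4,5], [2,4,6], [3,4,5], [3,5,6]

Hence C_0 ≅ Z^6, C_1 ≅ Z^15, C_2 ≅ Z^10.

Boundary ∂_1: C_1 → C_0 maps an edge to its endpoints' difference, ∂[p,q] = q − p. For instance
  ∂[1,5] = [5] − [1].
As a 6×15 matrix over Z this has rank 5, with invariant factors (1,1,1,1,1).

∂_2: C_2 → C_1 acts by ∂[p,q,r] = [q,r] − [p,r] + [p,q]. For instance
  ∂[2,4,6] = [4,6] − [2,6] + [2,4],
  ∂[1,5,6] = [5,6] − [1,6] + [1,5].
The resulting 15×10 matrix has rank 10, and its Smith normal form has invariant factors (1,1,1,1,1,1,1,1,1,2).

Computing H_k = (kernel of ∂_k) / (image of ∂_{k+1}):

  H_0: rank C_0 − rank ∂_1 = 6 − 5 = 1, and the invariant factors of ∂_1 are all 1, so H_0 ≅ Z.
  H_1: rank ker ∂_1 − rank ∂_2 = (15 − 5) − 10 = 0, and ∂_2 has invariant factor 2 > 1, so H_1 ≅ Z_2.
  H_2: rank ker ∂_2 − rank ∂_3 = (10 − 10) − 0 = 0, and there is no ∂_3, so H_2 ≅ 0.

As a check, the Euler characteristic is 6 − 15 + 10 = 1, which agrees with 1 − 0 + 0 = 1.
(K is a triangulation of the real projective plane RP^2.)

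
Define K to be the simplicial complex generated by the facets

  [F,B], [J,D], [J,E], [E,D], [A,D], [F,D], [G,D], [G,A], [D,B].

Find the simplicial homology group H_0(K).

Order the vertices as A < B < D < E < F < G < J. Listing each simplex with vertices in this order, K has dimension 1 with simplices:

  0-simplices (7): A, B, D, E, F, G, J
  1-simplices (9): AD, AG, BD, BF, DE, DF, DG, DJ, EJ

so the chain groups are C_0 ≅ Z^7, C_1 ≅ Z^9.

∂_1: C_1 → C_0 is given by ∂[p,q] = [q] − [p]. For instance
  ∂BD = D − B.
The 7×9 boundary matrix has rank 6 and Smith normal form diag(1,1,1,1,1,1).

Computing H_k = (kernel of ∂_k) / (image of ∂_{k+1}):

  H_0: rank C_0 − rank ∂_1 = 7 − 6 = 1, and the invariant factors of ∂_1 are all 1, so H_0 = Z.

H_0 ≅ Z.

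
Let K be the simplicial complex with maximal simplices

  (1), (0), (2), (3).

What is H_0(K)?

H_0 ≅ Z^4.

Order the vertices as 0 < 1 < 2 < 3. Listing each simplex with vertices in this order, K has dimension 0 with simplices:

  0-simplices (4): [0], [1], [2], [3]

giving chain groups C_0 ≅ Z^4.

From H_k ≅ ker(∂_k) / im(∂_{k+1}) we obtain:

  H_0: rank C_0 − rank ∂_1 = 4 − 0 = 4, and there is no ∂_1, so H_0 ≅ Z^4.

(K is a triangulation of a set of 4 points.)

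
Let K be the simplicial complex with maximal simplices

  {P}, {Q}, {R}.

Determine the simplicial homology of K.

We work with the vertex ordering P < Q < R. The simplices of K, each written with vertices in increasing order, are:

  0-simplices (3): P, Q, R

giving chain groups C_0 ≅ Z^3.

Now H_k = ker ∂_k / im ∂_{k+1}, so:

  H_0: rank C_0 − rank ∂_1 = 3 − 0 = 3, and there is no ∂_1, so H_0 = Z^3.

(K is a triangulation of a set of 3 points.)

H_0 ≅ Z^3.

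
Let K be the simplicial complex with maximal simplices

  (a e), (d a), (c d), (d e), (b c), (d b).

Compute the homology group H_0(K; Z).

H_0 = Z.

K has 5 vertices, 6 edges.
rank ∂_0 = 0, rank ∂_1 = 4 ⇒ b_0 = 5 − 0 − 4 = 1; all invariant factors of ∂_1 are 1 so no torsion. So H_0 = Z.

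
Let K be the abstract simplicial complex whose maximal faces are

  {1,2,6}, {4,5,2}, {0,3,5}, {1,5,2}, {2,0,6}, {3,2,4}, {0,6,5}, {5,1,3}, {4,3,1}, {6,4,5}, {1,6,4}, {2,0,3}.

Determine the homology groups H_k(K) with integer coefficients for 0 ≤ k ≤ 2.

Fix the vertex order 0 < 1 < 2 < 3 < 4 < 5 < 6 and write every simplex with vertices in increasing order. Then dim K = 2 and the simplices of K are:

  0-simplices (7): [0], [1], [2], [3], [4], [5], [6]
  1-simplices (18): [0,2], [0,3], [0,5], [0,6], [1,2], [1,3], [1,4], [1,5], [1,6], [2,3], [2,4], [2,5], [2,6], [3,4], [3,5], [4,5], [4,6], [5,6]
  2-simplices (12): [0,2,3], [0,2,6], [0,3,5], [0,5,6], [1,2,5], [1,2,6], [1,3,4], [1,3,5], [1,4,6], [2,3,4], [2,4,5], [4,5,6]

Hence C_0 ≅ Z^7, C_1 ≅ Z^18, C_2 ≅ Z^12.

The boundary map ∂_1: C_1 → C_0 sends each edge [p,q] (with p < q) to q − p. For instance
  ∂[0,5] = [5] − [0].
As a 7×18 matrix over Z this has rank 6, with invariant factors (1,1,1,1,1,1).

∂_2: C_2 → C_1 acts by ∂[p,q,r] = [q,r] − [p,r] + [p,q]. For instance
  ∂[2,4,5] = [4,5] − [2,5] + [2,4],
  ∂[1,3,4] = [3,4] − [1,4] + [1,3].
This gives a 18×12 integer matrix of rank 12; reducing to Smith normal form yields diagonal entries (1,1,1,1,1,1,1,1,1,1,1,2).

Reading off H_k = ker ∂_k / im ∂_{k+1}:

  H_0: rank C_0 − rank ∂_1 = 7 − 6 = 1, and the invariant factors of ∂_1 are all 1, so H_0 ≅ Z.
  H_1: rank ker ∂_1 − rank ∂_2 = (18 − 6) − 12 = 0, and ∂_2 has invariant factor 2 > 1, so H_1 ≅ Z/2.
  H_2: rank ker ∂_2 − rank ∂_3 = (12 − 12) − 0 = 0, and there is no ∂_3, so H_2 ≅ 0.

H_0 ≅ Z,  H_1 ≅ Z/2,  H_2 = 0.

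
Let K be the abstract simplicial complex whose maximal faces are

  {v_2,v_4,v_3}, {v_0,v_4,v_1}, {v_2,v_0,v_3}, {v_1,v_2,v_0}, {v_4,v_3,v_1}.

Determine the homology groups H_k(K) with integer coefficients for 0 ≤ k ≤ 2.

Fix the vertex order v_0 < v_1 < v_2 < v_3 < v_4 and write every simplex with vertices in increasing order. Then dim K = 2 and the simplices of K are:

  0-simplices (5): [v_0], [v_1], [v_2], [v_3], [v_4]
  1-simplices (10): [v_0,v_1], [v_0,v_2], [v_0,v_3], [v_0,v_4], [v_1,v_2], [v_1,v_3], [v_1,v_4], [v_2,v_3], [v_2,v_4], [v_3,v_4]
  2-simplices (5): [v_0,v_1,v_2], [v_0,v_1,v_4], [v_0,v_2,v_3], [v_1,v_3,v_4], [v_2,v_3,v_4]

Hence C_0 ≅ Z^5, C_1 ≅ Z^10, C_2 ≅ Z^5.

The boundary map ∂_1: C_1 → C_0 maps an edge to its endpoints' difference, ∂[p,q] = q − p.
The 5×10 boundary matrix has rank 4 and Smith normal form diag(1,1,1,1).

∂_2: C_2 → C_1 sends each 2-simplex [p,q,r] to [q,r] − [p,r] + [p,q]. For instance
  ∂[v_0,v_1,v_4] = [v_1,v_4] − [v_0,v_4] + [v_0,v_1],
  ∂[v_1,v_3,v_4] = [v_3,v_4] − [v_1,v_4] + [v_1,v_3].
This gives a 10×5 integer matrix of rank 5; reducing to Smith normal form yields diagonal entries (1,1,1,1,1).

Now H_k = ker ∂_k / im ∂_{k+1}, so:

  H_0: rank C_0 − rank ∂_1 = 5 − 4 = 1, and the invariant factors of ∂_1 are all 1, so H_0 = Z.
  H_1: rank ker ∂_1 − rank ∂_2 = (10 − 4) − 5 = 1, and the invariant factors of ∂_2 are all 1, so H_1 = Z.
  H_2: rank ker ∂_2 − rank ∂_3 = (5 − 5) − 0 = 0, and there is no ∂_3, so H_2 = 0.

H_0 ≅ Z,  H_1 ≅ Z,  H_2 = 0.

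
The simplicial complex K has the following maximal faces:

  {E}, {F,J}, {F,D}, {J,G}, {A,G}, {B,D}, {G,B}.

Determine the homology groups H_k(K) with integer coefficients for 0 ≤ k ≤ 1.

Order the vertices as A < B < D < E < F < G < J. Listing each simplex with vertices in this order, K has dimension 1 with simplices:

  0-simplices (7): A, B, D, E, F, G, J
  1-simplices (6): AG, BD, BG, DF, FJ, GJ

Hence C_0 ≅ Z^7, C_1 ≅ Z^6.

∂_1: C_1 → C_0 maps an edge to its endpoints' difference, ∂[p,q] = q − p.
This gives a 7×6 integer matrix of rank 5; reducing to Smith normal form yields diagonal entries (1,1,1,1,1).

Now H_k = ker ∂_k / im ∂_{k+1}, so:

  H_0: rank C_0 − rank ∂_1 = 7 − 5 = 2, and the invariant factors of ∂_1 are all 1, so H_0 = Z^2.
  H_1: rank ker ∂_1 − rank ∂_2 = (6 − 5) − 0 = 1, and there is no ∂_2, so H_1 = Z.

H_0 ≅ Z^2,  H_1 ≅ Z.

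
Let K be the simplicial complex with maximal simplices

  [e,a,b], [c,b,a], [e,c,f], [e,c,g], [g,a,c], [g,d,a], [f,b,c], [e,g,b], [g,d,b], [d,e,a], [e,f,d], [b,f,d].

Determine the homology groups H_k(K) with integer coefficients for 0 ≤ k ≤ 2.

Order the vertices as a < b < c < d < e < f < g. Listing each simplex with vertices in this order, K has dimension 2 with simplices:

  0-simplices (7): a, b, c, d, e, f, g
  1-simplices (18): ab, ac, ad, ae, ag, bc, bd, be, bf, bg, ce, cf, cg, de, df, dg, ef, eg
  2-simplices (12): abc, abe, acg, ade, adg, bcf, bdf, bdg, beg, cef, ceg, def

giving chain groups C_0 ≅ Z^7, C_1 ≅ Z^18, C_2 ≅ Z^12.

The boundary map ∂_1: C_1 → C_0 is given by ∂[p,q] = [q] − [p]. For instance
  ∂dg = g − d.
As a 7×18 matrix over Z this has rank 6, with invariant factors (1,1,1,1,1,1).

The boundary map ∂_2: C_2 → C_1 acts by ∂[p,q,r] = [q,r] − [p,r] + [p,q]. For instance
  ∂def = ef − df + de,
  ∂bdg = dg − bg + bd.
As a 18×12 matrix over Z this has rank 12, with invariant factors (1,1,1,1,1,1,1,1,1,1,1,2).

Reading off H_k = ker ∂_k / im ∂_{k+1}:

  H_0: rank C_0 − rank ∂_1 = 7 − 6 = 1, and the invariant factors of ∂_1 are all 1, so H_0 ≅ Z.
  H_1: rank ker ∂_1 − rank ∂_2 = (18 − 6) − 12 = 0, and ∂_2 has invariant factor 2 > 1, so H_1 ≅ Z/2.
  H_2: rank ker ∂_2 − rank ∂_3 = (12 − 12) − 0 = 0, and there is no ∂_3, so H_2 ≅ 0.

H_0 = Z,  H_1 = Z/2,  H_2 = 0.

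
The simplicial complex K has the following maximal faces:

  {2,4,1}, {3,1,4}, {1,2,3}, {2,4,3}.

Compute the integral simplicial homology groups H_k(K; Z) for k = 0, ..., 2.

We work with the vertex ordering 1 < 2 < 3 < 4. The simplices of K, each written with vertices in increasing order, are:

  0-simplices (4): [1], [2], [3], [4]
  1-simplices (6): [1,2], [1,3], [1,4], [2,3], [2,4], [3,4]
  2-simplices (4): [1,2,3], [1,2,4], [1,3,4], [2,3,4]

giving chain groups C_0 ≅ Z^4, C_1 ≅ Z^6, C_2 ≅ Z^4.

∂_1: C_1 → C_0 is given by ∂[p,q] = [q] − [p].
The resulting 4×6 matrix has rank 3, and its Smith normal form has invariant factors (1,1,1).

∂_2: C_2 → C_1 maps a triangle to the signed sum of its edges. For instance
  ∂[2,3,4] = [3,4] − [2,4] + [2,3],
  ∂[1,2,3] = [2,3] − [1,3] + [1,2].
The resulting 6×4 matrix has rank 3, and its Smith normal form has invariant factors (1,1,1).

Computing H_k = (kernel of ∂_k) / (image of ∂_{k+1}):

  H_0: rank C_0 − rank ∂_1 = 4 − 3 = 1, and the invariant factors of ∂_1 are all 1, so H_0 ≅ Z.
  H_1: rank ker ∂_1 − rank ∂_2 = (6 − 3) − 3 = 0, and the invariant factors of ∂_2 are all 1, so H_1 ≅ 0.
  H_2: rank ker ∂_2 − rank ∂_3 = (4 − 3) − 0 = 1, and there is no ∂_3, so H_2 ≅ Z.

H_0 ≅ Z,  H_1 = 0,  H_2 ≅ Z.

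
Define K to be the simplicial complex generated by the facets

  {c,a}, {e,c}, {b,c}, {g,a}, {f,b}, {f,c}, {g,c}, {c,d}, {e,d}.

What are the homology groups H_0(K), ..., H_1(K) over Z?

K has 7 vertices, 9 edges.
rank ∂_0 = 0, rank ∂_1 = 6 ⇒ b_0 = 7 − 0 − 6 = 1; all invariant factors of ∂_1 are 1 so no torsion. So H_0 = Z.
rank ∂_1 = 6, rank ∂_2 = 0 ⇒ b_1 = 9 − 6 − 0 = 3. So H_1 = Z^3.

H_0 ≅ Z,  H_1 ≅ Z^3.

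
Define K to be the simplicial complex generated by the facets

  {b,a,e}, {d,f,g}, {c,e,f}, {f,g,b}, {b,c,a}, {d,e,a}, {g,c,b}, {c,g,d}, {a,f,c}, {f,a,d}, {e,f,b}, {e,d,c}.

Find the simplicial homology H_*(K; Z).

H_0 = Z,  H_1 = Z/2Z,  H_2 = 0.

We work with the vertex ordering a < b < c < d < e < f < g. The simplices of K, each written with vertices in increasing order, are:

  0-simplices (7): a, b, c, d, e, f, g
  1-simplices (18): ab, ac, ad, ae, af, bc, be, bf, bg, cd, ce, cf, cg, de, df, dg, ef, fg
  2-simplices (12): abc, abe, acf, ade, adf, bcg, bef, bfg, cde, cdg, cef, dfg

so the chain groups are C_0 ≅ Z^7, C_1 ≅ Z^18, C_2 ≅ Z^12.

∂_1: C_1 → C_0 is given by ∂[p,q] = [q] − [p]. For instance
  ∂ab = b − a.
This gives a 7×18 integer matrix of rank 6; reducing to Smith normal form yields diagonal entries (1,1,1,1,1,1).

The boundary map ∂_2: C_2 → C_1 acts by ∂[p,q,r] = [q,r] − [p,r] + [p,q]. For instance
  ∂acf = cf − af + ac,
  ∂adf = df − af + ad.
The 18×12 boundary matrix has rank 12 and Smith normal form diag(1,1,1,1,1,1,1,1,1,1,1,2).

Reading off H_k = ker ∂_k / im ∂_{k+1}:

  H_0: rank C_0 − rank ∂_1 = 7 − 6 = 1, and the invariant factors of ∂_1 are all 1, so H_0 ≅ Z.
  H_1: rank ker ∂_1 − rank ∂_2 = (18 − 6) − 12 = 0, and ∂_2 has invariant factor 2 > 1, so H_1 ≅ Z/2Z.
  H_2: rank ker ∂_2 − rank ∂_3 = (12 − 12) − 0 = 0, and there is no ∂_3, so H_2 ≅ 0.

As a check, the Euler characteristic is 7 − 18 + 12 = 1, which agrees with 1 − 0 + 0 = 1.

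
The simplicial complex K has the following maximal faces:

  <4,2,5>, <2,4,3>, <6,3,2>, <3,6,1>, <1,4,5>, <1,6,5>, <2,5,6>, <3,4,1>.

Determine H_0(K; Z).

K has 6 vertices, 12 edges, 8 triangles.
rank ∂_0 = 0, rank ∂_1 = 5 ⇒ b_0 = 6 − 0 − 5 = 1; all invariant factors of ∂_1 are 1 so no torsion. So H_0 = Z.

H_0 ≅ Z.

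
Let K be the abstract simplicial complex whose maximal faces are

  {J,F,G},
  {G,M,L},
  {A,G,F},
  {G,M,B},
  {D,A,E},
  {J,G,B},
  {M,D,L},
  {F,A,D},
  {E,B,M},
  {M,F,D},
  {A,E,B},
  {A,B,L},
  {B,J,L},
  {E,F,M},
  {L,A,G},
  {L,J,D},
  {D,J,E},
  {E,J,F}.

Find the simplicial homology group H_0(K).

Take the total order A < B < D < E < F < G < J < L < M on the vertex set. Then K (dimension 2) consists of the simplices:

  0-simplices (9): A, B, D, E, F, G, J, L, M
  1-simplices (27): AB, AD, AE, AF, AG, AL, BE, BG, BJ, BL, BM, DE, DF, DJ, DL, DM, EF, EJ, EM, FG, FJ, FM, GJ, GL, GM, JL, LM
  2-simplices (18): ABE, ABL, ADE, ADF, AFG, AGL, BEM, BGJ, BGM, BJL, DEJ, DFM, DJL, DLM, EFJ, EFM, FGJ, GLM

giving chain groups C_0 ≅ Z^9, C_1 ≅ Z^27, C_2 ≅ Z^18.

The boundary map ∂_1: C_1 → C_0 is given by ∂[p,q] = [q] − [p]. For instance
  ∂BL = L − B.
The resulting 9×27 matrix has rank 8, and its Smith normal form has invariant factors (1,1,1,1,1,1,1,1).

∂_2: C_2 → C_1 acts by ∂[p,q,r] = [q,r] − [p,r] + [p,q]. For instance
  ∂AFG = FG − AG + AF,
  ∂BGJ = GJ − BJ + BG.
As a 27×18 matrix over Z this has rank 18, with invariant factors (1,1,1,1,1,1,1,1,1,1,1,1,1,1,1,1,1,2).

From H_k ≅ ker(∂_k) / im(∂_{k+1}) we obtain:

  H_0: rank C_0 − rank ∂_1 = 9 − 8 = 1, and the invariant factors of ∂_1 are all 1, so H_0 ≅ Z.

(K is a triangulation of the Klein bottle.)

H_0 = Z.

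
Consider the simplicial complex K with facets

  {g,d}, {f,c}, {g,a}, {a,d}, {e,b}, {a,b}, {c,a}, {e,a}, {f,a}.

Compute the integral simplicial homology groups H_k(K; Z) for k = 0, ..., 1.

We work with the vertex ordering a < b < c < d < e < f < g. The simplices of K, each written with vertices in increasing order, are:

  0-simplices (7): a, b, c, d, e, f, g
  1-simplices (9): ab, ac, ad, ae, af, ag, be, cf, dg

Hence C_0 ≅ Z^7, C_1 ≅ Z^9.

The boundary map ∂_1: C_1 → C_0 sends each edge [p,q] (with p < q) to q − p. For instance
  ∂af = f − a.
The 7×9 boundary matrix has rank 6 and Smith normal form diag(1,1,1,1,1,1).

Reading off H_k = ker ∂_k / im ∂_{k+1}:

  H_0: rank C_0 − rank ∂_1 = 7 − 6 = 1, and the invariant factors of ∂_1 are all 1, so H_0 = Z.
  H_1: rank ker ∂_1 − rank ∂_2 = (9 − 6) − 0 = 3, and there is no ∂_2, so H_1 = Z^3.

(K is a triangulation of a wedge of 3 circles.)

H_0 = Z,  H_1 = Z^3.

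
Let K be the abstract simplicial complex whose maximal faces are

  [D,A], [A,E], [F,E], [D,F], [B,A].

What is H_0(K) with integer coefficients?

H_0 ≅ Z.

Order the vertices as A < B < D < E < F. Listing each simplex with vertices in this order, K has dimension 1 with simplices:

  0-simplices (5): A, B, D, E, F
  1-simplices (5): AB, AD, AE, DF, EF

giving chain groups C_0 ≅ Z^5, C_1 ≅ Z^5.

Boundary ∂_1: C_1 → C_0 maps an edge to its endpoints' difference, ∂[p,q] = q − p. For instance
  ∂EF = F − E.
The resulting 5×5 matrix has rank 4, and its Smith normal form has invariant factors (1,1,1,1).

From H_k ≅ ker(∂_k) / im(∂_{k+1}) we obtain:

  H_0: rank C_0 − rank ∂_1 = 5 − 4 = 1, and the invariant factors of ∂_1 are all 1, so H_0 ≅ Z.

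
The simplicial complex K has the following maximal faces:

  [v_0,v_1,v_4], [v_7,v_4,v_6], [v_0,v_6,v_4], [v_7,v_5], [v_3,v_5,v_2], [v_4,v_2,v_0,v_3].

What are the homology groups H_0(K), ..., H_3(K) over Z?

H_0 = Z,  H_1 = Z,  H_2 = 0,  H_3 = 0.

Fix the vertex order v_0 < v_1 < v_2 < v_3 < v_4 < v_5 < v_6 < v_7 and write every simplex with vertices in increasing order. Then dim K = 3 and the simplices of K are:

  0-simplices (8): [v_0], [v_1], [v_2], [v_3], [v_4], [v_5], [v_6], [v_7]
  1-simplices (15): (15 of them)
  2-simplices (8): [v_0,v_1,v_4], [v_0,v_2,v_3], [v_0,v_2,v_4], [v_0,v_3,v_4], [v_0,v_4,v_6], [v_2,v_3,v_4], [v_2,v_3,v_5], [v_4,v_6,v_7]
  3-simplices (1): [v_0,v_2,v_3,v_4]

so the chain groups are C_0 ≅ Z^8, C_1 ≅ Z^15, C_2 ≅ Z^8, C_3 ≅ Z^1.

∂_1: C_1 → C_0 sends each edge [p,q] (with p < q) to q − p. For instance
  ∂[v_2,v_5] = [v_5] − [v_2].
The 8×15 boundary matrix has rank 7 and Smith normal form diag(1,1,1,1,1,1,1).

∂_2: C_2 → C_1 maps a triangle to the signed sum of its edges. For instance
  ∂[v_4,v_6,v_7] = [v_6,v_7] − [v_4,v_7] + [v_4,v_6],
  ∂[v_0,v_2,v_4] = [v_2,v_4] − [v_0,v_4] + [v_0,v_2].
The resulting 15×8 matrix has rank 7, and its Smith normal form has invariant factors (1,1,1,1,1,1,1).

Boundary ∂_3: C_3 → C_2 sends each 3-simplex σ to the alternating sum Σ_i (−1)^i (σ with its i-th vertex removed). For instance
  ∂[v_0,v_2,v_3,v_4] = [v_2,v_3,v_4] − [v_0,v_3,v_4] + [v_0,v_2,v_4] − [v_0,v_2,v_3].
The resulting 8×1 matrix has rank 1, and its Smith normal form has invariant factors (1).

Now H_k = ker ∂_k / im ∂_{k+1}, so:

  H_0: rank C_0 − rank ∂_1 = 8 − 7 = 1, and the invariant factors of ∂_1 are all 1, so H_0 ≅ Z.
  H_1: rank ker ∂_1 − rank ∂_2 = (15 − 7) − 7 = 1, and the invariant factors of ∂_2 are all 1, so H_1 ≅ Z.
  H_2: rank ker ∂_2 − rank ∂_3 = (8 − 7) − 1 = 0, and the invariant factors of ∂_3 are all 1, so H_2 ≅ 0.
  H_3: rank ker ∂_3 − rank ∂_4 = (1 − 1) − 0 = 0, and there is no ∂_4, so H_3 ≅ 0.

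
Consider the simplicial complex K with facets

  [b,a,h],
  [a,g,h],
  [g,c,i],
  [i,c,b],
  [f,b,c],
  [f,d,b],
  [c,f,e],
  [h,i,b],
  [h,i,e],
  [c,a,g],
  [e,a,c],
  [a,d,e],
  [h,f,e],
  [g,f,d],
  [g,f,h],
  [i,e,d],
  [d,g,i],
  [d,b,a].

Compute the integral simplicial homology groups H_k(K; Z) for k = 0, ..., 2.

Order the vertices as a < b < c < d < e < f < g < h < i. Listing each simplex with vertices in this order, K has dimension 2 with simplices:

  0-simplices (9): a, b, c, d, e, f, g, h, i
  1-simplices (27): ab, ac, ad, ae, ag, ah, bc, bd, bf, bh, bi, ce, cf, cg, ci, de, df, dg, di, ef, eh, ei, fg, fh, gh, gi, hi
  2-simplices (18): abd, abh, ace, acg, ade, agh, bcf, bci, bdf, bhi, cef, cgi, dei, dfg, dgi, efh, ehi, fgh

Hence C_0 ≅ Z^9, C_1 ≅ Z^27, C_2 ≅ Z^18.

∂_1: C_1 → C_0 maps an edge to its endpoints' difference, ∂[p,q] = q − p.
This gives a 9×27 integer matrix of rank 8; reducing to Smith normal form yields diagonal entries (1,1,1,1,1,1,1,1).

The boundary map ∂_2: C_2 → C_1 maps a triangle to the signed sum of its edges. For instance
  ∂ehi = hi − ei + eh,
  ∂abd = bd − ad + ab.
This gives a 27×18 integer matrix of rank 17; reducing to Smith normal form yields diagonal entries (1,1,1,1,1,1,1,1,1,1,1,1,1,1,1,1,1).

Now H_k = ker ∂_k / im ∂_{k+1}, so:

  H_0: rank C_0 − rank ∂_1 = 9 − 8 = 1, and the invariant factors of ∂_1 are all 1, so H_0 ≅ Z.
  H_1: rank ker ∂_1 − rank ∂_2 = (27 − 8) − 17 = 2, and the invariant factors of ∂_2 are all 1, so H_1 ≅ Z^2.
  H_2: rank ker ∂_2 − rank ∂_3 = (18 − 17) − 0 = 1, and there is no ∂_3, so H_2 ≅ Z.

As a check, the Euler characteristic is 9 − 27 + 18 = 0, which agrees with 1 − 2 + 1 = 0.
(K is a triangulation of the torus T^2.)

H_0 = Z,  H_1 = Z^2,  H_2 = Z.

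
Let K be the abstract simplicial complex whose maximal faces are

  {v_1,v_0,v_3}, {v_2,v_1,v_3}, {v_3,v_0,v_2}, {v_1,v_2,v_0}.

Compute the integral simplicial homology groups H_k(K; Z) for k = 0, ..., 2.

We work with the vertex ordering v_0 < v_1 < v_2 < v_3. The simplices of K, each written with vertices in increasing order, are:

  0-simplices (4): [v_0], [v_1], [v_2], [v_3]
  1-simplices (6): [v_0,v_1], [v_0,v_2], [v_0,v_3], [v_1,v_2], [v_1,v_3], [v_2,v_3]
  2-simplices (4): [v_0,v_1,v_2], [v_0,v_1,v_3], [v_0,v_2,v_3], [v_1,v_2,v_3]

so the chain groups are C_0 ≅ Z^4, C_1 ≅ Z^6, C_2 ≅ Z^4.

∂_1: C_1 → C_0 maps an edge to its endpoints' difference, ∂[p,q] = q − p.
The 4×6 boundary matrix has rank 3 and Smith normal form diag(1,1,1).

The boundary map ∂_2: C_2 → C_1 sends each 2-simplex [p,q,r] to [q,r] − [p,r] + [p,q]. For instance
  ∂[v_0,v_1,v_3] = [v_1,v_3] − [v_0,v_3] + [v_0,v_1],
  ∂[v_0,v_1,v_2] = [v_1,v_2] − [v_0,v_2] + [v_0,v_1].
The 6×4 boundary matrix has rank 3 and Smith normal form diag(1,1,1).

From H_k ≅ ker(∂_k) / im(∂_{k+1}) we obtain:

  H_0: rank C_0 − rank ∂_1 = 4 − 3 = 1, and the invariant factors of ∂_1 are all 1, so H_0 ≅ Z.
  H_1: rank ker ∂_1 − rank ∂_2 = (6 − 3) − 3 = 0, and the invariant factors of ∂_2 are all 1, so H_1 ≅ 0.
  H_2: rank ker ∂_2 − rank ∂_3 = (4 − 3) − 0 = 1, and there is no ∂_3, so H_2 ≅ Z.

(K is a triangulation of the 2-sphere S^2.)

H_0 = Z,  H_1 = 0,  H_2 = Z.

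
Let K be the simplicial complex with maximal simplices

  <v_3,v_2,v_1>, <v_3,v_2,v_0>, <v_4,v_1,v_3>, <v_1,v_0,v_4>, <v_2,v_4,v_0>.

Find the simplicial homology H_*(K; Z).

H_0 ≅ Z,  H_1 ≅ Z,  H_2 = 0.

Take the total order v_0 < v_1 < v_2 < v_3 < v_4 on the vertex set. Then K (dimension 2) consists of the simplices:

  0-simplices (5): [v_0], [v_1], [v_2], [v_3], [v_4]
  1-simplices (10): [v_0,v_1], [v_0,v_2], [v_0,v_3], [v_0,v_4], [v_1,v_2], [v_1,v_3], [v_1,v_4], [v_2,v_3], [v_2,v_4], [v_3,v_4]
  2-simplices (5): [v_0,v_1,v_4], [v_0,v_2,v_3], [v_0,v_2,v_4], [v_1,v_2,v_3], [v_1,v_3,v_4]

giving chain groups C_0 ≅ Z^5, C_1 ≅ Z^10, C_2 ≅ Z^5.

Boundary ∂_1: C_1 → C_0 maps an edge to its endpoints' difference, ∂[p,q] = q − p. For instance
  ∂[v_1,v_2] = [v_2] − [v_1].
This gives a 5×10 integer matrix of rank 4; reducing to Smith normal form yields diagonal entries (1,1,1,1).

Boundary ∂_2: C_2 → C_1 sends each 2-simplex [p,q,r] to [q,r] − [p,r] + [p,q]. For instance
  ∂[v_0,v_2,v_3] = [v_2,v_3] − [v_0,v_3] + [v_0,v_2],
  ∂[v_0,v_1,v_4] = [v_1,v_4] − [v_0,v_4] + [v_0,v_1].
The 10×5 boundary matrix has rank 5 and Smith normal form diag(1,1,1,1,1).

From H_k ≅ ker(∂_k) / im(∂_{k+1}) we obtain:

  H_0: rank C_0 − rank ∂_1 = 5 − 4 = 1, and the invariant factors of ∂_1 are all 1, so H_0 = Z.
  H_1: rank ker ∂_1 − rank ∂_2 = (10 − 4) − 5 = 1, and the invariant factors of ∂_2 are all 1, so H_1 = Z.
  H_2: rank ker ∂_2 − rank ∂_3 = (5 − 5) − 0 = 0, and there is no ∂_3, so H_2 = 0.

(K is a triangulation of the Möbius band.)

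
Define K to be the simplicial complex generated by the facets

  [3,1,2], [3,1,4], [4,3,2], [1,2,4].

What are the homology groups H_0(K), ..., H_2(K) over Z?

K has 4 vertices, 6 edges, 4 triangles.
rank ∂_0 = 0, rank ∂_1 = 3 ⇒ b_0 = 4 − 0 − 3 = 1; all invariant factors of ∂_1 are 1 so no torsion. So H_0 = Z.
rank ∂_1 = 3, rank ∂_2 = 3 ⇒ b_1 = 6 − 3 − 3 = 0; all invariant factors of ∂_2 are 1 so no torsion. So H_1 = 0.
rank ∂_2 = 3, rank ∂_3 = 0 ⇒ b_2 = 4 − 3 − 0 = 1. So H_2 = Z.

H_0 ≅ Z,  H_1 = 0,  H_2 ≅ Z.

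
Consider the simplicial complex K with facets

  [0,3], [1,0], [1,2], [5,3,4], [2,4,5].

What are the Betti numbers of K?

Order the vertices as 0 < 1 < 2 < 3 < 4 < 5. Listing each simplex with vertices in this order, K has dimension 2 with simplices:

  0-simplices (6): [0], [1], [2], [3], [4], [5]
  1-simplices (8): [0,1], [0,3], [1,2], [2,4], [2,5], [3,4], [3,5], [4,5]
  2-simplices (2): [2,4,5], [3,4,5]

giving chain groups C_0 ≅ Z^6, C_1 ≅ Z^8, C_2 ≅ Z^2.

The boundary map ∂_1: C_1 → C_0 sends each edge [p,q] (with p < q) to q − p. For instance
  ∂[3,4] = [4] − [3].
The 6×8 boundary matrix has rank 5 and Smith normal form diag(1,1,1,1,1).

∂_2: C_2 → C_1 acts by ∂[p,q,r] = [q,r] − [p,r] + [p,q]. For instance
  ∂[2,4,5] = [4,5] − [2,5] + [2,4],
  ∂[3,4,5] = [4,5] − [3,5] + [3,4].
This gives a 8×2 integer matrix of rank 2; reducing to Smith normal form yields diagonal entries (1,1).

Computing H_k = (kernel of ∂_k) / (image of ∂_{k+1}):

  H_0: rank C_0 − rank ∂_1 = 6 − 5 = 1, and the invariant factors of ∂_1 are all 1, so H_0 ≅ Z.
  H_1: rank ker ∂_1 − rank ∂_2 = (8 − 5) − 2 = 1, and the invariant factors of ∂_2 are all 1, so H_1 ≅ Z.
  H_2: rank ker ∂_2 − rank ∂_3 = (2 − 2) − 0 = 0, and there is no ∂_3, so H_2 ≅ 0.

As a check, the Euler characteristic is 6 − 8 + 2 = 0, which agrees with 1 − 1 + 0 = 0.

Hence the Betti numbers are b_0 = 1, b_1 = 1, b_2 = 0.

b_0 = 1, b_1 = 1, b_2 = 0.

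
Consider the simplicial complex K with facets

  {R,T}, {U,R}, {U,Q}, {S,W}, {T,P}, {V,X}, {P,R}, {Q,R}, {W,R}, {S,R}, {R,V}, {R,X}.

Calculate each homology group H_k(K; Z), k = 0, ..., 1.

H_0 ≅ Z,  H_1 ≅ Z^4.

Fix the vertex order P < Q < R < S < T < U < V < W < X and write every simplex with vertices in increasing order. Then dim K = 1 and the simplices of K are:

  0-simplices (9): P, Q, R, S, T, U, V, W, X
  1-simplices (12): PR, PT, QR, QU, RS, RT, RU, RV, RW, RX, SW, VX

giving chain groups C_0 ≅ Z^9, C_1 ≅ Z^12.

Boundary ∂_1: C_1 → C_0 sends each edge [p,q] (with p < q) to q − p. For instance
  ∂RS = S − R.
As a 9×12 matrix over Z this has rank 8, with invariant factors (1,1,1,1,1,1,1,1).

Reading off H_k = ker ∂_k / im ∂_{k+1}:

  H_0: rank C_0 − rank ∂_1 = 9 − 8 = 1, and the invariant factors of ∂_1 are all 1, so H_0 = Z.
  H_1: rank ker ∂_1 − rank ∂_2 = (12 − 8) − 0 = 4, and there is no ∂_2, so H_1 = Z^4.

As a check, the Euler characteristic is 9 − 12 = -3, which agrees with 1 − 4 = -3.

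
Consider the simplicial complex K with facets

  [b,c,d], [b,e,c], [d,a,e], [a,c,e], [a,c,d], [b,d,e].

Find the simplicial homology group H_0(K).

H_0 ≅ Z.

Take the total order a < b < c < d < e on the vertex set. Then K (dimension 2) consists of the simplices:

  0-simplices (5): a, b, c, d, e
  1-simplices (9): ac, ad, ae, bc, bd, be, cd, ce, de
  2-simplices (6): acd, ace, ade, bcd, bce, bde

giving chain groups C_0 ≅ Z^5, C_1 ≅ Z^9, C_2 ≅ Z^6.

The boundary map ∂_1: C_1 → C_0 sends each edge [p,q] (with p < q) to q − p. For instance
  ∂ad = d − a.
This gives a 5×9 integer matrix of rank 4; reducing to Smith normal form yields diagonal entries (1,1,1,1).

Boundary ∂_2: C_2 → C_1 sends each 2-simplex [p,q,r] to [q,r] − [p,r] + [p,q]. For instance
  ∂ade = de − ae + ad,
  ∂acd = cd − ad + ac.
The 9×6 boundary matrix has rank 5 and Smith normal form diag(1,1,1,1,1).

From H_k ≅ ker(∂_k) / im(∂_{k+1}) we obtain:

  H_0: rank C_0 − rank ∂_1 = 5 − 4 = 1, and the invariant factors of ∂_1 are all 1, so H_0 = Z.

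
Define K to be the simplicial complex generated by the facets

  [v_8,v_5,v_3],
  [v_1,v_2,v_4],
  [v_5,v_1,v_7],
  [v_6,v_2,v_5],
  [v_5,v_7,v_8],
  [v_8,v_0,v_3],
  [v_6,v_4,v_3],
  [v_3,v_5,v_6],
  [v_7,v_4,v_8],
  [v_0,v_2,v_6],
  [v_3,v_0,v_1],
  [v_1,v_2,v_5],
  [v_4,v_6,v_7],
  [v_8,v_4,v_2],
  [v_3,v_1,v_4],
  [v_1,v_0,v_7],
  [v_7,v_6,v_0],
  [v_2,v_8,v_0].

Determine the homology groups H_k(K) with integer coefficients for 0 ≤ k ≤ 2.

K has 9 vertices, 27 edges, 18 triangles.
rank ∂_0 = 0, rank ∂_1 = 8 ⇒ b_0 = 9 − 0 − 8 = 1; all invariant factors of ∂_1 are 1 so no torsion. So H_0 = Z.
rank ∂_1 = 8, rank ∂_2 = 17 ⇒ b_1 = 27 − 8 − 17 = 2; all invariant factors of ∂_2 are 1 so no torsion. So H_1 = Z^2.
rank ∂_2 = 17, rank ∂_3 = 0 ⇒ b_2 = 18 − 17 − 0 = 1. So H_2 = Z.

H_0 ≅ Z,  H_1 ≅ Z^2,  H_2 ≅ Z.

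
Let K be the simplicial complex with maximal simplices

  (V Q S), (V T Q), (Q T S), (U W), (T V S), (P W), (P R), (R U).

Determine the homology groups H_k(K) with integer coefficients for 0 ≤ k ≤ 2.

H_0 ≅ Z^2,  H_1 ≅ Z,  H_2 ≅ Z.

Order the vertices as P < Q < R < S < T < U < V < W. Listing each simplex with vertices in this order, K has dimension 2 with simplices:

  0-simplices (8): P, Q, R, S, T, U, V, W
  1-simplices (10): PR, PW, QS, QT, QV, RU, ST, SV, TV, UW
  2-simplices (4): QST, QSV, QTV, STV

giving chain groups C_0 ≅ Z^8, C_1 ≅ Z^10, C_2 ≅ Z^4.

The boundary map ∂_1: C_1 → C_0 is given by ∂[p,q] = [q] − [p]. For instance
  ∂ST = T − S.
The resulting 8×10 matrix has rank 6, and its Smith normal form has invariant factors (1,1,1,1,1,1).

The boundary map ∂_2: C_2 → C_1 acts by ∂[p,q,r] = [q,r] − [p,r] + [p,q]. For instance
  ∂QST = ST − QT + QS,
  ∂STV = TV − SV + ST.
As a 10×4 matrix over Z this has rank 3, with invariant factors (1,1,1).

Now H_k = ker ∂_k / im ∂_{k+1}, so:

  H_0: rank C_0 − rank ∂_1 = 8 − 6 = 2, and the invariant factors of ∂_1 are all 1, so H_0 ≅ Z^2.
  H_1: rank ker ∂_1 − rank ∂_2 = (10 − 6) − 3 = 1, and the invariant factors of ∂_2 are all 1, so H_1 ≅ Z.
  H_2: rank ker ∂_2 − rank ∂_3 = (4 − 3) − 0 = 1, and there is no ∂_3, so H_2 ≅ Z.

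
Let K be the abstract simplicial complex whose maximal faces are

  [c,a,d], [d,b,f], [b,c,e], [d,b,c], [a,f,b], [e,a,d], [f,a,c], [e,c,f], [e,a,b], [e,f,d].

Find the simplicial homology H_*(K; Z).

H_0 = Z,  H_1 = Z/2Z,  H_2 = 0.

K has 6 vertices, 15 edges, 10 triangles.
rank ∂_0 = 0, rank ∂_1 = 5 ⇒ b_0 = 6 − 0 − 5 = 1; all invariant factors of ∂_1 are 1 so no torsion. So H_0 ≅ Z.
rank ∂_1 = 5, rank ∂_2 = 10 ⇒ b_1 = 15 − 5 − 10 = 0; ∂_2 has invariant factor(s) [2] giving torsion. So H_1 ≅ Z/2Z.
rank ∂_2 = 10, rank ∂_3 = 0 ⇒ b_2 = 10 − 10 − 0 = 0. So H_2 ≅ 0.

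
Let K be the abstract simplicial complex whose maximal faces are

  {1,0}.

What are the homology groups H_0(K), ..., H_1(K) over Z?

H_0 = Z,  H_1 = 0.

Fix the vertex order 0 < 1 and write every simplex with vertices in increasing order. Then dim K = 1 and the simplices of K are:

  0-simplices (2): [0], [1]
  1-simplices (1): [0,1]

giving chain groups C_0 ≅ Z^2, C_1 ≅ Z^1.

∂_1: C_1 → C_0 sends each edge [p,q] (with p < q) to q − p. For instance
  ∂[0,1] = [1] − [0].
The 2×1 boundary matrix has rank 1 and Smith normal form diag(1).

Now H_k = ker ∂_k / im ∂_{k+1}, so:

  H_0: rank C_0 − rank ∂_1 = 2 − 1 = 1, and the invariant factors of ∂_1 are all 1, so H_0 = Z.
  H_1: rank ker ∂_1 − rank ∂_2 = (1 − 1) − 0 = 0, and there is no ∂_2, so H_1 = 0.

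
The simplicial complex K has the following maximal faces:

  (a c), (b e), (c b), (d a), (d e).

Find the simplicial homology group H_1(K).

H_1 = Z.

Fix the vertex order a < b < c < d < e and write every simplex with vertices in increasing order. Then dim K = 1 and the simplices of K are:

  0-simplices (5): a, b, c, d, e
  1-simplices (5): ac, ad, bc, be, de

Hence C_0 ≅ Z^5, C_1 ≅ Z^5.

The boundary map ∂_1: C_1 → C_0 sends each edge [p,q] (with p < q) to q − p. For instance
  ∂bc = c − b.
As a 5×5 matrix over Z this has rank 4, with invariant factors (1,1,1,1).

Reading off H_k = ker ∂_k / im ∂_{k+1}:

  H_1: rank ker ∂_1 − rank ∂_2 = (5 − 4) − 0 = 1, and there is no ∂_2, so H_1 ≅ Z.

(K is a triangulation of the circle S^1.)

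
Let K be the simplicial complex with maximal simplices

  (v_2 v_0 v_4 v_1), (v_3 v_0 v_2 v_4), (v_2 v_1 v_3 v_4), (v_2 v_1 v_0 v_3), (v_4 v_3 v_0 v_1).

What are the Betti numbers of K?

b_0 = 1, b_1 = 0, b_2 = 0, b_3 = 1.

K has 5 vertices, 10 edges, 10 triangles, 5 3-simplices.
rank ∂_0 = 0, rank ∂_1 = 4 ⇒ b_0 = 5 − 0 − 4 = 1; all invariant factors of ∂_1 are 1 so no torsion. So H_0 ≅ Z.
rank ∂_1 = 4, rank ∂_2 = 6 ⇒ b_1 = 10 − 4 − 6 = 0; all invariant factors of ∂_2 are 1 so no torsion. So H_1 ≅ 0.
rank ∂_2 = 6, rank ∂_3 = 4 ⇒ b_2 = 10 − 6 − 4 = 0; all invariant factors of ∂_3 are 1 so no torsion. So H_2 ≅ 0.
rank ∂_3 = 4, rank ∂_4 = 0 ⇒ b_3 = 5 − 4 − 0 = 1. So H_3 ≅ Z.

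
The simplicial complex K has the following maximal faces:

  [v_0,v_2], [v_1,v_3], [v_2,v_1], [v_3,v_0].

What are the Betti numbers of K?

We work with the vertex ordering v_0 < v_1 < v_2 < v_3. The simplices of K, each written with vertices in increasing order, are:

  0-simplices (4): [v_0], [v_1], [v_2], [v_3]
  1-simplices (4): [v_0,v_2], [v_0,v_3], [v_1,v_2], [v_1,v_3]

Hence C_0 ≅ Z^4, C_1 ≅ Z^4.

The boundary map ∂_1: C_1 → C_0 sends each edge [p,q] (with p < q) to q − p. For instance
  ∂[v_1,v_3] = [v_3] − [v_1].
The 4×4 boundary matrix has rank 3 and Smith normal form diag(1,1,1).

From H_k ≅ ker(∂_k) / im(∂_{k+1}) we obtain:

  H_0: rank C_0 − rank ∂_1 = 4 − 3 = 1, and the invariant factors of ∂_1 are all 1, so H_0 ≅ Z.
  H_1: rank ker ∂_1 − rank ∂_2 = (4 − 3) − 0 = 1, and there is no ∂_2, so H_1 ≅ Z.

As a check, the Euler characteristic is 4 − 4 = 0, which agrees with 1 − 1 = 0.
(K is a triangulation of the circle S^1.)

Hence the Betti numbers are b_0 = 1, b_1 = 1.

b_0 = 1, b_1 = 1.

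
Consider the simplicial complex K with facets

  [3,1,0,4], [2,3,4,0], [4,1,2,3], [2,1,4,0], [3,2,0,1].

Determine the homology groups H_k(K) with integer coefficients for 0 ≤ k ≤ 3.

H_0 ≅ Z,  H_1 = 0,  H_2 = 0,  H_3 ≅ Z.

Fix the vertex order 0 < 1 < 2 < 3 < 4 and write every simplex with vertices in increasing order. Then dim K = 3 and the simplices of K are:

  0-simplices (5): [0], [1], [2], [3], [4]
  1-simplices (10): [0,1], [0,2], [0,3], [0,4], [1,2], [1,3], [1,4], [2,3], [2,4], [3,4]
  2-simplices (10): [0,1,2], [0,1,3], [0,1,4], [0,2,3], [0,2,4], [0,3,4], [1,2,3], [1,2,4], [1,3,4], [2,3,4]
  3-simplices (5): [0,1,2,3], [0,1,2,4], [0,1,3,4], [0,2,3,4], [1,2,3,4]

so the chain groups are C_0 ≅ Z^5, C_1 ≅ Z^10, C_2 ≅ Z^10, C_3 ≅ Z^5.

∂_1: C_1 → C_0 maps an edge to its endpoints' difference, ∂[p,q] = q − p. For instance
  ∂[2,3] = [3] − [2].
The 5×10 boundary matrix has rank 4 and Smith normal form diag(1,1,1,1).

Boundary ∂_2: C_2 → C_1 acts by ∂[p,q,r] = [q,r] − [p,r] + [p,q]. For instance
  ∂[0,2,3] = [2,3] − [0,3] + [0,2],
  ∂[1,2,3] = [2,3] − [1,3] + [1,2].
The resulting 10×10 matrix has rank 6, and its Smith normal form has invariant factors (1,1,1,1,1,1).

∂_3: C_3 → C_2 sends each 3-simplex σ to the alternating sum Σ_i (−1)^i (σ with its i-th vertex removed). For instance
  ∂[0,1,3,4] = [1,3,4] − [0,3,4] + [0,1,4] − [0,1,3],
  ∂[1,2,3,4] = [2,3,4] − [1,3,4] + [1,2,4] − [1,2,3].
This gives a 10×5 integer matrix of rank 4; reducing to Smith normal form yields diagonal entries (1,1,1,1).

Computing H_k = (kernel of ∂_k) / (image of ∂_{k+1}):

  H_0: rank C_0 − rank ∂_1 = 5 − 4 = 1, and the invariant factors of ∂_1 are all 1, so H_0 ≅ Z.
  H_1: rank ker ∂_1 − rank ∂_2 = (10 − 4) − 6 = 0, and the invariant factors of ∂_2 are all 1, so H_1 ≅ 0.
  H_2: rank ker ∂_2 − rank ∂_3 = (10 − 6) − 4 = 0, and the invariant factors of ∂_3 are all 1, so H_2 ≅ 0.
  H_3: rank ker ∂_3 − rank ∂_4 = (5 − 4) − 0 = 1, and there is no ∂_4, so H_3 ≅ Z.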